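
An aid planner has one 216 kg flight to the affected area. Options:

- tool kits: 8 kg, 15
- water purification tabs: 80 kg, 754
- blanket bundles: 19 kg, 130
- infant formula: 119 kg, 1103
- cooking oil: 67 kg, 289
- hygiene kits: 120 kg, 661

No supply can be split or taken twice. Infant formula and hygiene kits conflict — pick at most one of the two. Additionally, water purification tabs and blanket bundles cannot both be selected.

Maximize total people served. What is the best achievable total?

Ranking by ratio (people served/kg): water purification tabs 9.43, infant formula 9.27, blanket bundles 6.84, hygiene kits 5.51.
The ratio ordering already packs tightly: tool kits + water purification tabs + infant formula, 207 kg, 1872.

1872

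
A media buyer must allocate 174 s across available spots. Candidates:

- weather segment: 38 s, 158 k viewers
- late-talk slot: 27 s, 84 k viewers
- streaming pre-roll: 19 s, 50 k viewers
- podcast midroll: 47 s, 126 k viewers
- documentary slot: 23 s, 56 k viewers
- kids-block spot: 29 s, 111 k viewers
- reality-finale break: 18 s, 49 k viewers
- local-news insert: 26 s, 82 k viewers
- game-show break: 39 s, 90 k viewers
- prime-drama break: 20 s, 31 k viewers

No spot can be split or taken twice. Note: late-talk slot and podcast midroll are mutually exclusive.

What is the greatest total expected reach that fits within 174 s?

550

Density check — weather segment 4.16, kids-block spot 3.83, local-news insert 3.15, late-talk slot 3.11 are the best per s.
Greedy by ratio would take weather segment + late-talk slot + streaming pre-roll + kids-block spot + reality-finale break + local-news insert: 157 s used, total 534.
The 53 s tied up in late-talk slot and local-news insert is better spent on podcast midroll + documentary slot — total rises to 550 (174 s).
The closest alternative, weather segment + late-talk slot + documentary slot + kids-block spot + reality-finale break + game-show break, reaches only 548.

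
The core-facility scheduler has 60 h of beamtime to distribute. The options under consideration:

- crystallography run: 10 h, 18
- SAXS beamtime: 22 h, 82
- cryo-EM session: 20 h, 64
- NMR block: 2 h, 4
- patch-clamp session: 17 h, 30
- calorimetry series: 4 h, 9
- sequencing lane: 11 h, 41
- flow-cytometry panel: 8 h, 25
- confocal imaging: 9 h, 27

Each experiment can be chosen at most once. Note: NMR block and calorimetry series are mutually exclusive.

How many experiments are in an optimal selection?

Best achievable expected citations is 198.
SAXS beamtime + cryo-EM session + flow-cytometry panel + confocal imaging hits 198 at 59 h.
Any selection reaching 198 contains exactly 4 experiments.

4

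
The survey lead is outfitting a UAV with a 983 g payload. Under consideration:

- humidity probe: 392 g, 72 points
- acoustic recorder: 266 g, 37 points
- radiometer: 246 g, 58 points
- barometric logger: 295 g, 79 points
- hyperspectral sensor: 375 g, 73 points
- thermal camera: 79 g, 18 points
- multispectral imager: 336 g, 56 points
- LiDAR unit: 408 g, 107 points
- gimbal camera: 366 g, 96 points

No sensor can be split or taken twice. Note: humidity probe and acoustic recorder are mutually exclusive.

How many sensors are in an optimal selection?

Best achievable data value is 244.
One optimal bundle: radiometer + barometric logger + LiDAR unit (949 g).
All optima have 3 sensors.

3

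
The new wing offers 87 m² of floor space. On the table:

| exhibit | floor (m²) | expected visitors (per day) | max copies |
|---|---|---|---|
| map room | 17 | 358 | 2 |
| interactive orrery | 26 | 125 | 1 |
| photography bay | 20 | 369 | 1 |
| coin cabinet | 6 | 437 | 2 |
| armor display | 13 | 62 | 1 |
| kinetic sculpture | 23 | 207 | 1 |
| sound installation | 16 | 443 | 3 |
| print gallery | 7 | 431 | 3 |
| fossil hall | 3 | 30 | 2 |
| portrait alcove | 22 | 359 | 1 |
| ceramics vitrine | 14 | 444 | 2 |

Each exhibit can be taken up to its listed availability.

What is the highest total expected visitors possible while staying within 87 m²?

3558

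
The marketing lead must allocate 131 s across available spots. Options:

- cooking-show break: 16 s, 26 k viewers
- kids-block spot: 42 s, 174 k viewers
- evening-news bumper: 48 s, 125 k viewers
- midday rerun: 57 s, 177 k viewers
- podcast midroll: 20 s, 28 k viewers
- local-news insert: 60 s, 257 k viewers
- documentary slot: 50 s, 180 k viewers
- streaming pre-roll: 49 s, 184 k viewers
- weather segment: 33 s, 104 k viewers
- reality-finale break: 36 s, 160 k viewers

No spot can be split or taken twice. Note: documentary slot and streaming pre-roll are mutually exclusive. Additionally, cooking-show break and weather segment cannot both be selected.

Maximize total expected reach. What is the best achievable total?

521

By expected reach per s: reality-finale break 4.44, local-news insert 4.28, kids-block spot 4.14, streaming pre-roll 3.76 lead.
Taking local-news insert + weather segment + reality-finale break: 129 s used, 521 in expected reach.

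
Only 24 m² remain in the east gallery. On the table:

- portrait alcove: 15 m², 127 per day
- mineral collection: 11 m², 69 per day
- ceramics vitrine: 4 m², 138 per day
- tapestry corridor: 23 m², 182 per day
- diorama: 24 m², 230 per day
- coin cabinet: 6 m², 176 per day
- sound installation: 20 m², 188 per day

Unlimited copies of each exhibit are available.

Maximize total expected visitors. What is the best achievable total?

The ratio ordering already packs tightly: 6×ceramics vitrine, 24 m², 828.
No other feasible combination exceeds 828.

828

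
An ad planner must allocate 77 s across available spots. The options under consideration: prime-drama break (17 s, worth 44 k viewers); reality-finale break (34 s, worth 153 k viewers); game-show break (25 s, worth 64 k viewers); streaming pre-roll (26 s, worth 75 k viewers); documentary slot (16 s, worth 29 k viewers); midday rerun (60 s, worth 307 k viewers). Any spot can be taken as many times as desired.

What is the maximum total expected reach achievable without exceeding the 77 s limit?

351

Density check — midday rerun 5.12, reality-finale break 4.50, streaming pre-roll 2.88, prime-drama break 2.59 are the best per s.
The ratio ordering already packs tightly: prime-drama break + midday rerun, 77 s, 351.
That's the maximum — no swap from here does better than 351.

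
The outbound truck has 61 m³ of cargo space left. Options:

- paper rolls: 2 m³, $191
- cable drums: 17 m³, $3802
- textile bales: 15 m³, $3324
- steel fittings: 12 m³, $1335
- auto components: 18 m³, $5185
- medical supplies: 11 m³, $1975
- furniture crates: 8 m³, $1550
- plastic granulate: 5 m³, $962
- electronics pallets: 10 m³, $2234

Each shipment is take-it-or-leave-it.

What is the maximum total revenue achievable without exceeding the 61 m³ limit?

By revenue per m³: auto components 288.06, cable drums 223.65, electronics pallets 223.40 lead.
Best packing: cable drums + textile bales + auto components + electronics pallets — 60 m³, 14545 total.
The closest alternative, cable drums + textile bales + auto components + medical supplies, reaches only 14286.

14545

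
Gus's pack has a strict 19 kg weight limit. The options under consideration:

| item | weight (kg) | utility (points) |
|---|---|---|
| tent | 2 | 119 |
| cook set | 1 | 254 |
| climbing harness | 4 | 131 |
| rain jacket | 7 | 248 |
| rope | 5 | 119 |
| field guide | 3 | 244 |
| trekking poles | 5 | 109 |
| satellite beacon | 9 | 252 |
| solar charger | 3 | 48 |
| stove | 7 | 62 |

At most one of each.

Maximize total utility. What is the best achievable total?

By utility per kg: cook set 254.00, field guide 81.33, tent 59.50 lead.
Filling by ratio: tent + cook set + climbing harness + rain jacket + field guide for 996, with 2 kg left unused.
The 7 kg tied up in rain jacket is better spent on satellite beacon — total rises to 1000 (19 kg).
Every other selection either busts 19 kg or fails to beat 1000.

1000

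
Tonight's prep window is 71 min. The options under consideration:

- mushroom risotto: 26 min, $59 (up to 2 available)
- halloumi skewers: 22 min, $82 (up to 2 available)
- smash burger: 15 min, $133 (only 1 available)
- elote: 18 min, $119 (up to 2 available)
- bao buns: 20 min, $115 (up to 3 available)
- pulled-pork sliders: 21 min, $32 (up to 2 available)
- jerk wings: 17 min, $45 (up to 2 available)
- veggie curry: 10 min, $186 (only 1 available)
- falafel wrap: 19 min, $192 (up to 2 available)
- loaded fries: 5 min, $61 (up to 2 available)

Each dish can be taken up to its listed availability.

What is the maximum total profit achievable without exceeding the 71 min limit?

By profit per min: veggie curry 18.60, loaded fries 12.20, falafel wrap 10.11, smash burger 8.87 lead.
Taking the top-ratio dishes first gives veggie curry + 2×falafel wrap + 2×loaded fries for 692 (58 min).
Replace loaded fries with smash burger: the trade gains 72 net, giving 764 at 68 min.
No other feasible combination exceeds 764.

764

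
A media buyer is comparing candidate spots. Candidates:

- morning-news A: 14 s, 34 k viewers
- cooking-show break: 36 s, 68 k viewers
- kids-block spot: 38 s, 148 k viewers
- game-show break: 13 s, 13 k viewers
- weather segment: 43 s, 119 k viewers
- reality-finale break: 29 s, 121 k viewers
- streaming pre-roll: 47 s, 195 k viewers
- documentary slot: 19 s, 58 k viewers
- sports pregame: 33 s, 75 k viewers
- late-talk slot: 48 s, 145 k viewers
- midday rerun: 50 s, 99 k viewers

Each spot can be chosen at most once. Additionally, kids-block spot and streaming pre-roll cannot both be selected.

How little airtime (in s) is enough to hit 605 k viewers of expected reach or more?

Need the lightest bundle worth ≥ 605.
Taking morning-news A + weather segment + reality-finale break + streaming pre-roll + late-talk slot gives 614 (≥ 605) for 181 s.
Any bundle with less than 181 s falls short of 605.

181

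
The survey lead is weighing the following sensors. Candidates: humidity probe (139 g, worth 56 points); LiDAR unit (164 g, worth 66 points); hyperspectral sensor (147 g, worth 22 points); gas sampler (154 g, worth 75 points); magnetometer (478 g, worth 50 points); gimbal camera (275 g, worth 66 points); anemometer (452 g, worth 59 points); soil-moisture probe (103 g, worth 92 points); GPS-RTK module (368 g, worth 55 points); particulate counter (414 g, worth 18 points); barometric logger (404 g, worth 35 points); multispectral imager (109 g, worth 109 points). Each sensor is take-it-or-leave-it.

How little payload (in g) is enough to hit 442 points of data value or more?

944

Look for the lowest-payload combination reaching 442.
humidity probe + LiDAR unit + gas sampler + gimbal camera + soil-moisture probe + multispectral imager: 464 data value at 944 g.
Any bundle with less than 944 g falls short of 442.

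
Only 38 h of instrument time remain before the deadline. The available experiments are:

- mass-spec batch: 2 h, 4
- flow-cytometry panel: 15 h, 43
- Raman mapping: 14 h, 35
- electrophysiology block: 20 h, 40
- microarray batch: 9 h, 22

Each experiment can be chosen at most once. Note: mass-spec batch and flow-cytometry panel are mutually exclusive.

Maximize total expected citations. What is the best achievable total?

100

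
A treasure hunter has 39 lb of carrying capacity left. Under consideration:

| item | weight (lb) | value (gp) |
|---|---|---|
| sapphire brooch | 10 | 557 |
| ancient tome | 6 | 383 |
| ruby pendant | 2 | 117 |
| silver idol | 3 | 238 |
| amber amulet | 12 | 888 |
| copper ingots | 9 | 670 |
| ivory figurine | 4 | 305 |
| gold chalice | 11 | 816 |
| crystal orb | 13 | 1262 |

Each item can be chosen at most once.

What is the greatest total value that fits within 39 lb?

Ranking by ratio (value/lb): crystal orb 97.08, silver idol 79.33, ivory figurine 76.25.
Taking the top-ratio items first gives ancient tome + ruby pendant + silver idol + copper ingots + ivory figurine + crystal orb for 2975 (37 lb).
But silver idol + amber amulet + gold chalice + crystal orb fits in 39 lb and reaches 3204.

3204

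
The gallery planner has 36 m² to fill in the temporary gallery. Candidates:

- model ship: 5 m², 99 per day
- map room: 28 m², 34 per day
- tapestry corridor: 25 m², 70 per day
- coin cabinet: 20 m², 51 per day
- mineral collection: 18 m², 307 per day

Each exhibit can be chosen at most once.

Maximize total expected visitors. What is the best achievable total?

Best packing: model ship + mineral collection — 23 m², 406 total.
No other feasible combination exceeds 406.

406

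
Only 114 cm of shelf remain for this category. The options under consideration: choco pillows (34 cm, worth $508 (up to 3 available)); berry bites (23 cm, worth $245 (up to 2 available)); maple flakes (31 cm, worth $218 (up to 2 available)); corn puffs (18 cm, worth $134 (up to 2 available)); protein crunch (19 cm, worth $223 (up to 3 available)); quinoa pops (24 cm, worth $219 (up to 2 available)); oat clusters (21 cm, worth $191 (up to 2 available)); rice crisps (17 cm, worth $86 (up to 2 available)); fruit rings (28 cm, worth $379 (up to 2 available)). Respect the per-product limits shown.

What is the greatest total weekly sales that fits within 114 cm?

Filling by ratio: 3×choco pillows for 1524, with 12 cm left unused.
Dropping choco pillows frees 34 cm; slotting in corn puffs + fruit rings (46 cm) lifts the total to 1529 at 114 cm.
That's the maximum — no swap from here does better than 1529.

1529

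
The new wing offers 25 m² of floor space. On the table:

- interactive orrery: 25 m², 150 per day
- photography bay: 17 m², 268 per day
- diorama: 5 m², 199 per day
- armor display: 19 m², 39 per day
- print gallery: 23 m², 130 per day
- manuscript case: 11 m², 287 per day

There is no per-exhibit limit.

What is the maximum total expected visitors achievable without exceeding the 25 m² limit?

995

By expected visitors per m²: diorama 39.80, manuscript case 26.09, photography bay 15.76, interactive orrery 6.00 lead.
The ratio ordering already packs tightly: 5×diorama, 25 m², 995.
No other feasible combination exceeds 995.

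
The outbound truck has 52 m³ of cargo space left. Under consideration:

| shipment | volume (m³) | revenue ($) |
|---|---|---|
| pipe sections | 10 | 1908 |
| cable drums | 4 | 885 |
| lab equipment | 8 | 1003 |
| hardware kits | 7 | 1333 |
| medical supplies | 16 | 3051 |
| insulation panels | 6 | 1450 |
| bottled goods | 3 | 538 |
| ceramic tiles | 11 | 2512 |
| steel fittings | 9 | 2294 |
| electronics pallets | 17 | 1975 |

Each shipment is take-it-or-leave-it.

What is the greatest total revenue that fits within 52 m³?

A density-first pass picks pipe sections + cable drums + hardware kits + insulation panels + bottled goods + ceramic tiles + steel fittings — 10920 at 50 m³.
Dropping cable drums and hardware kits and bottled goods frees 14 m³; slotting in medical supplies (16 m³) lifts the total to 11215 at 52 m³.

11215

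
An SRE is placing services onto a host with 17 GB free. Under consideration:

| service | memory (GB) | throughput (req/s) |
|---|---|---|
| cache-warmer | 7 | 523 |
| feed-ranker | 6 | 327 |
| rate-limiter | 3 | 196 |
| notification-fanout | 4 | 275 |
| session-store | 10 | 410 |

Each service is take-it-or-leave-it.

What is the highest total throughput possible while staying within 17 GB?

1125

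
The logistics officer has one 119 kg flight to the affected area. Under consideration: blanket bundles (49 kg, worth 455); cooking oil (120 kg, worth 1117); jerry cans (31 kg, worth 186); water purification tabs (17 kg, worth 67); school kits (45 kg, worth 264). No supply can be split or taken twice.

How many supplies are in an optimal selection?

3

Best achievable people served is 786.
blanket bundles + water purification tabs + school kits hits 786 at 111 kg.
Every optimal selection uses 3 supplies.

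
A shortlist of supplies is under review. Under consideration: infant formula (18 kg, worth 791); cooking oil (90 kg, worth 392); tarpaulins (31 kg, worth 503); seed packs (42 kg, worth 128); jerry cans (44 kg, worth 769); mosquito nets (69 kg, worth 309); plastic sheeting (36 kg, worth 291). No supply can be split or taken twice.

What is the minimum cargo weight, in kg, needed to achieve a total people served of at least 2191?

129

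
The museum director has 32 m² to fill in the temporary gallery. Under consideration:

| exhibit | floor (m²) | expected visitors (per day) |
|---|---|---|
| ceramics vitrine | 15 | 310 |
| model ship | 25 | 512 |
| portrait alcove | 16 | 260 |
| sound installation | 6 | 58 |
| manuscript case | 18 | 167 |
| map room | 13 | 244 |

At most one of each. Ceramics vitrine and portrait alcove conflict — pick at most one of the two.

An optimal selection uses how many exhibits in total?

2

The maximum expected visitors within 32 m² is 570.
For example model ship + sound installation achieves it, using 31 m².
Every optimal selection uses 2 exhibits.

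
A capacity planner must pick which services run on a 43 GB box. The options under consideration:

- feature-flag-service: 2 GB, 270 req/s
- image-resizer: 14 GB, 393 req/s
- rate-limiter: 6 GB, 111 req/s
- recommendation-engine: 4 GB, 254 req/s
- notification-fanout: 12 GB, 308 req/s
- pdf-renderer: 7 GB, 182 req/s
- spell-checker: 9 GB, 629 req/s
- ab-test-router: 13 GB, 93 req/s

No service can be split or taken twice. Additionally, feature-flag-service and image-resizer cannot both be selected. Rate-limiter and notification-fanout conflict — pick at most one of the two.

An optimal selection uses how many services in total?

The maximum throughput within 43 GB is 1643.
One optimal bundle: feature-flag-service + recommendation-engine + notification-fanout + pdf-renderer + spell-checker (34 GB).
All optima have 5 services.

5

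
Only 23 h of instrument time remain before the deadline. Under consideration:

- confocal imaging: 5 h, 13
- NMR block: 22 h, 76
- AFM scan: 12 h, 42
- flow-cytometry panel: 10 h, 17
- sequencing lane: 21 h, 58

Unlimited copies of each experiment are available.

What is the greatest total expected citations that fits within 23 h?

A density-first pass picks 2×confocal imaging + AFM scan — 68 at 22 h.
The 22 h tied up in 2×confocal imaging and AFM scan is better spent on NMR block — total rises to 76 (22 h).
The spare 1 h is too small for any remaining experiment, and no exchange beats 76.

76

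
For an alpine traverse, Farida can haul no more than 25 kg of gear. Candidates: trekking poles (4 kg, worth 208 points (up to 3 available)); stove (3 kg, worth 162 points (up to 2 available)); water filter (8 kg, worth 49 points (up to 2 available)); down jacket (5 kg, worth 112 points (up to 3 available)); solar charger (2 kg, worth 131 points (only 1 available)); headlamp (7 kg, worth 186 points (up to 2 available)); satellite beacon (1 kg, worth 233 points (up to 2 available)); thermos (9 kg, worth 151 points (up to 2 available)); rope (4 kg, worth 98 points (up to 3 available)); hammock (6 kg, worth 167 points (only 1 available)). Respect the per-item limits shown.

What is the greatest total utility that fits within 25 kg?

Taking the top-ratio items first gives 3×trekking poles + 2×stove + solar charger + 2×satellite beacon for 1545 (22 kg).
Dropping stove frees 3 kg; slotting in hammock (6 kg) lifts the total to 1550 at 25 kg.
That's the maximum — no swap from here does better than 1550.

1550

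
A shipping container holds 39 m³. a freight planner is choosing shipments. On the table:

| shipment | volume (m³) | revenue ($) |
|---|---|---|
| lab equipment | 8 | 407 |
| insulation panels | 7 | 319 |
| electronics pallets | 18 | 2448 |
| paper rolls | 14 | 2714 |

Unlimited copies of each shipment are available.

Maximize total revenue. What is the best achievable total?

5835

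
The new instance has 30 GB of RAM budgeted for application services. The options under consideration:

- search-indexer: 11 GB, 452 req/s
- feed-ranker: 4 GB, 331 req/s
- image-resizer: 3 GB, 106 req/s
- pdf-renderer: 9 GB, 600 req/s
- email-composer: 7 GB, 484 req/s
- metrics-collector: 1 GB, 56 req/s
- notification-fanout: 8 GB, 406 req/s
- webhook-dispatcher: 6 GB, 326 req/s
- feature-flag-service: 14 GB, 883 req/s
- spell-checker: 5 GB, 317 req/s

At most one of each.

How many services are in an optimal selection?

4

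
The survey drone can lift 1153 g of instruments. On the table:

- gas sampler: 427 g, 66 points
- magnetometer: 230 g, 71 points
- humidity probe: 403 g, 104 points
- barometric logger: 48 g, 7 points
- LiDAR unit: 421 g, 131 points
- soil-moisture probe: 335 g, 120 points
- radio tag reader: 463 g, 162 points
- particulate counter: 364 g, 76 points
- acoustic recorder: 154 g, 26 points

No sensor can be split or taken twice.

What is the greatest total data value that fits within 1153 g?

A density-first pass picks magnetometer + barometric logger + soil-moisture probe + radio tag reader — 360 at 1076 g.
Dropping barometric logger and soil-moisture probe frees 383 g; slotting in LiDAR unit (421 g) lifts the total to 364 at 1114 g.
Nothing else within 1153 g beats 364.

364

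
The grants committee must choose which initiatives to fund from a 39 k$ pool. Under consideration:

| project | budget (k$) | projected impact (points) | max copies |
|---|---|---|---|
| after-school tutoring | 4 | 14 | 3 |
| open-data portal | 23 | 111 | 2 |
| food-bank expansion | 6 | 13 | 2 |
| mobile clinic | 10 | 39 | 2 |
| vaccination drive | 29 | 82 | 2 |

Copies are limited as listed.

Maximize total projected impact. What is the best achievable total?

164

Taking after-school tutoring + open-data portal + mobile clinic: 37 k$ used, 164 in projected impact.
Nothing else within 39 k$ beats 164.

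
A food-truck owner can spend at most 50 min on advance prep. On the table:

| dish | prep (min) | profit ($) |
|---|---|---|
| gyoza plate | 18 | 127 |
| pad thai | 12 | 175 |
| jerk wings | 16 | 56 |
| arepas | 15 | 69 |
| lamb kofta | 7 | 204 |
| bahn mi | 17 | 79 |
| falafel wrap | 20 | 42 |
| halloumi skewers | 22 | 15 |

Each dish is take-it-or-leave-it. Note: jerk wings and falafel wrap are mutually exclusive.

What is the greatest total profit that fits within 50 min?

506

Taking gyoza plate + pad thai + lamb kofta: 37 min used, 506 in profit.
Next best is pad thai + jerk wings + arepas + lamb kofta at 504 (50 min) — short by 2.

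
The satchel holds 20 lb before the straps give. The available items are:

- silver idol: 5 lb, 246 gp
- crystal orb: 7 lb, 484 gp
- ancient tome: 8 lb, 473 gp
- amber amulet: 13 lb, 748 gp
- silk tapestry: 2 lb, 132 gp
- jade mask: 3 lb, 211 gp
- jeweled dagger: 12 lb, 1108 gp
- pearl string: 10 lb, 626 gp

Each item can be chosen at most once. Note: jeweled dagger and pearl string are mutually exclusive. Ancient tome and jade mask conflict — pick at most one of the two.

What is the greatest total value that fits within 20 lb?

1592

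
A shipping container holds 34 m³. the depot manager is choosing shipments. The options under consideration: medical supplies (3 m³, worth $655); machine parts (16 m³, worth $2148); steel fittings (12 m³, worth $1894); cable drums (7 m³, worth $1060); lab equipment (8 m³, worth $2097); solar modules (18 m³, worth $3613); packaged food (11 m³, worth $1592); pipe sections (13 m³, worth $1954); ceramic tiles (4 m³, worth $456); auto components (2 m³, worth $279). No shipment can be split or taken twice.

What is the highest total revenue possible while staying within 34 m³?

Ranking by ratio (revenue/m³): lab equipment 262.12, medical supplies 218.33, solar modules 200.72, steel fittings 157.83.
The ratio heuristic lands on medical supplies + lab equipment + solar modules + auto components (6644) but leaves 3 m³ idle.
The 2 m³ tied up in auto components is better spent on ceramic tiles — total rises to 6821 (33 m³).
The closest alternative, cable drums + lab equipment + solar modules, reaches only 6770.

6821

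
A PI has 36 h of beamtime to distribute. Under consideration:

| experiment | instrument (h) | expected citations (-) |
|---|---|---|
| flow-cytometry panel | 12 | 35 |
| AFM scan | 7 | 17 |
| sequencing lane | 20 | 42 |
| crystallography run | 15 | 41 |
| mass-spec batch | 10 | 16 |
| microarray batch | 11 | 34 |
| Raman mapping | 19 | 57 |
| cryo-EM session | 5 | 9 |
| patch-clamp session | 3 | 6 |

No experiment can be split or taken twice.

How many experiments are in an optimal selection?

3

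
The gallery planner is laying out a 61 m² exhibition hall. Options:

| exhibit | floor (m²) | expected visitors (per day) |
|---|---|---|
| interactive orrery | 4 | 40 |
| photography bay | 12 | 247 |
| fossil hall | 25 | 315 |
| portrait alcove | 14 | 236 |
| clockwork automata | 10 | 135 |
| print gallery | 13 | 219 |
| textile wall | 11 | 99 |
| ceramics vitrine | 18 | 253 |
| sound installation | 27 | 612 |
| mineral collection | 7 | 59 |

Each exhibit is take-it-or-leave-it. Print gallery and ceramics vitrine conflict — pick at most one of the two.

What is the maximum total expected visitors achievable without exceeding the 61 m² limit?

Ranking by ratio (expected visitors/m²): sound installation 22.67, photography bay 20.58, portrait alcove 16.86.
A density-first pass picks interactive orrery + photography bay + portrait alcove + sound installation — 1135 at 57 m².
The 4 m² tied up in interactive orrery is better spent on mineral collection — total rises to 1154 (60 m²).
That's the maximum — no feasible swap from here does better than 1154.

1154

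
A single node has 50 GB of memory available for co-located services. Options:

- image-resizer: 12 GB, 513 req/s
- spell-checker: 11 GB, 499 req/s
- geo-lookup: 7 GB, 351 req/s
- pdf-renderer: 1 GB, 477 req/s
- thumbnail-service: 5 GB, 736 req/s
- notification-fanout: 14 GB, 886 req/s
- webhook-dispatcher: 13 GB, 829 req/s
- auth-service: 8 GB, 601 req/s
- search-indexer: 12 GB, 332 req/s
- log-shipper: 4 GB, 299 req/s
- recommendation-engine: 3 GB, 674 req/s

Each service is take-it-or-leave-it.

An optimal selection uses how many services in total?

Best achievable throughput is 4502.
One optimal bundle: pdf-renderer + thumbnail-service + notification-fanout + webhook-dispatcher + auth-service + log-shipper + recommendation-engine (48 GB).
Every optimal selection uses 7 services.

7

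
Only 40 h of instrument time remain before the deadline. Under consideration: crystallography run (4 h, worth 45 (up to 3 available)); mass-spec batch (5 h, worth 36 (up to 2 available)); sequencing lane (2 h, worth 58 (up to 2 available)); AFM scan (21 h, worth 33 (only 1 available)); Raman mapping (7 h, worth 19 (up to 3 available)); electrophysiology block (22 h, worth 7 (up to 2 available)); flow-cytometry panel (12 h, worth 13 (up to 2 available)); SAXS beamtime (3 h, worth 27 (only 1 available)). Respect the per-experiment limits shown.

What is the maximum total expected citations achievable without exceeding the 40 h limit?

369

3×crystallography run + 2×mass-spec batch + 2×sequencing lane + Raman mapping + SAXS beamtime uses 36 of the 40 h and totals 369.
No other feasible combination exceeds 369.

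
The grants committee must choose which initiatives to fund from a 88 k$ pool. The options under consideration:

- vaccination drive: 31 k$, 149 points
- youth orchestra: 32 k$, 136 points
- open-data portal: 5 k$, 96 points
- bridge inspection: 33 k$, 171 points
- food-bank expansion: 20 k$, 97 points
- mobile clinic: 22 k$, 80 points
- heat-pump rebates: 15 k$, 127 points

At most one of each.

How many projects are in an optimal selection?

Optimal total is 543.
One optimal bundle: vaccination drive + open-data portal + bridge inspection + heat-pump rebates (84 k$).
All optima have 4 projects.

4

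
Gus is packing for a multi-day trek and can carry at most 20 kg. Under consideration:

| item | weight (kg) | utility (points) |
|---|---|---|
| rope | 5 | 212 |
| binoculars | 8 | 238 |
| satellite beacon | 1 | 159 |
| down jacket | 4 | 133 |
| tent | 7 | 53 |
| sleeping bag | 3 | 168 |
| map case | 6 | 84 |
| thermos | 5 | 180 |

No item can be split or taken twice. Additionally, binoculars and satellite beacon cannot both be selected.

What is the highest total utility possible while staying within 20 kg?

852

By utility per kg: satellite beacon 159.00, sleeping bag 56.00, rope 42.40 lead.
Best packing: rope + satellite beacon + down jacket + sleeping bag + thermos — 18 kg, 852 total.
That's the maximum — no feasible swap from here does better than 852.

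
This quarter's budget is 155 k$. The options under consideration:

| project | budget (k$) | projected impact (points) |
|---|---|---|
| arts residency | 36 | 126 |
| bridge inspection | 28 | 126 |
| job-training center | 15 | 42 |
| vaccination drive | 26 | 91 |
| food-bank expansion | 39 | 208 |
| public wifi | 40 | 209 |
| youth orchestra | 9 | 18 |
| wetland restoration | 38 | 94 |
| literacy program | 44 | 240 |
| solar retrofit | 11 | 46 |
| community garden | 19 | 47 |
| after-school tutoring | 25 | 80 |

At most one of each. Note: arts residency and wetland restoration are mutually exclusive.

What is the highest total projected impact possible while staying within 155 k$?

783

Best packing: bridge inspection + food-bank expansion + public wifi + literacy program — 151 k$, 783 total.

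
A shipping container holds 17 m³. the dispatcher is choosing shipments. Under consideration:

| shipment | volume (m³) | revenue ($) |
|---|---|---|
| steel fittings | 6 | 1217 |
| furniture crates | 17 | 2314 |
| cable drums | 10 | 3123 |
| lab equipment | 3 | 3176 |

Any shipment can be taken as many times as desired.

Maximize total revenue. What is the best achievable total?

By revenue per m³: lab equipment 1058.67, cable drums 312.30, steel fittings 202.83 lead.
The ratio ordering already packs tightly: 5×lab equipment, 15 m³, 15880.

15880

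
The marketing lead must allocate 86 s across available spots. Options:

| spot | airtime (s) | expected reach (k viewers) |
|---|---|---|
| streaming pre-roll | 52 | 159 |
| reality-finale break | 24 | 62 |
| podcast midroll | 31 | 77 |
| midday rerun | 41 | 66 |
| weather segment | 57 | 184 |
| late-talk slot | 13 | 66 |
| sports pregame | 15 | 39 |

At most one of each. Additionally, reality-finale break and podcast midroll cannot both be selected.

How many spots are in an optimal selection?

Optimal total is 289.
For example weather segment + late-talk slot + sports pregame achieves it, using 85 s.
Any selection reaching 289 contains exactly 3 spots.

3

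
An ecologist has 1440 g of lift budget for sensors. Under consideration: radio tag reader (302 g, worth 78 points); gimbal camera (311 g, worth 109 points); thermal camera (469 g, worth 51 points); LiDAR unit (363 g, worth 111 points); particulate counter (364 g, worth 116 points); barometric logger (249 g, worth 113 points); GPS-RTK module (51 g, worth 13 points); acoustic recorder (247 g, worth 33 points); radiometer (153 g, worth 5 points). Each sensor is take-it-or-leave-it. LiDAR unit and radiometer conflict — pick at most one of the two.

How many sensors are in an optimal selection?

The maximum data value within 1440 g is 462.
One optimal bundle: gimbal camera + LiDAR unit + particulate counter + barometric logger + GPS-RTK module (1338 g).
Every optimal selection uses 5 sensors.

5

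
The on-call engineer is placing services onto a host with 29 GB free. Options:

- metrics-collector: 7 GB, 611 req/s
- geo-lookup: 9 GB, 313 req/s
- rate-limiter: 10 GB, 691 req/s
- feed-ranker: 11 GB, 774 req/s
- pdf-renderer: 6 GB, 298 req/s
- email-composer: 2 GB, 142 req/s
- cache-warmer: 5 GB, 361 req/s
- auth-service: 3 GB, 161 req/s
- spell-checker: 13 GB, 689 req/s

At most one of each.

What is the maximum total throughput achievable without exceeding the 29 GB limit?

2076

Density check — metrics-collector 87.29, cache-warmer 72.20, email-composer 71.00, feed-ranker 70.36 are the best per GB.
A density-first pass picks metrics-collector + feed-ranker + email-composer + cache-warmer + auth-service — 2049 at 28 GB.
The 10 GB tied up in email-composer and cache-warmer and auth-service is better spent on rate-limiter — total rises to 2076 (28 GB).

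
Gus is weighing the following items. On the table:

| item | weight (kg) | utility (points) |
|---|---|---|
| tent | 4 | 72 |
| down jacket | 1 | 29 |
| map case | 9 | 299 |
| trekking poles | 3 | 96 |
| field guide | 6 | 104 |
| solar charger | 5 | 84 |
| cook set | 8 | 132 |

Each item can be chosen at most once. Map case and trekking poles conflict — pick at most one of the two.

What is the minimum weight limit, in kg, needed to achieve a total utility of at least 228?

9

Need the lightest bundle worth ≥ 228.
map case: 299 utility at 9 kg.
Any bundle with less than 9 kg falls short of 228.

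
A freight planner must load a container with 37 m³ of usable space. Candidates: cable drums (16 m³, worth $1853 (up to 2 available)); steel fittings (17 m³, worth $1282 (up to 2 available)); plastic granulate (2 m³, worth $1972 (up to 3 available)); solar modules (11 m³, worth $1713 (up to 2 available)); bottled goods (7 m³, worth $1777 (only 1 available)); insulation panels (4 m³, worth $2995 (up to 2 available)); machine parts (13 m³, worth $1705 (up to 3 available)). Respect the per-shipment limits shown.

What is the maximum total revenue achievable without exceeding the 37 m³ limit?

15536

The ratio heuristic lands on 3×plastic granulate + solar modules + bottled goods + 2×insulation panels (15396) but leaves 5 m³ idle.
Replace solar modules with cable drums: the trade gains 140 net, giving 15536 at 37 m³.
Nothing else within 37 m³ beats 15536.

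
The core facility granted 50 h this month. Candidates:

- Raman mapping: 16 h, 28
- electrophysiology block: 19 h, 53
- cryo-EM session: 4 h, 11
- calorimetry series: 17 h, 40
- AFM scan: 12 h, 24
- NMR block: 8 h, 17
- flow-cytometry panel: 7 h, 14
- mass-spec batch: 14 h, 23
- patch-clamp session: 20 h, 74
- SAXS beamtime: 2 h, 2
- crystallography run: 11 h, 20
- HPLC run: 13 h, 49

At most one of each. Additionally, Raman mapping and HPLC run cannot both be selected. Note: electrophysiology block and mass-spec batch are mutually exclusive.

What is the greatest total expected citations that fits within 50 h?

163

Greedy by ratio would take cryo-EM session + NMR block + patch-clamp session + SAXS beamtime + HPLC run: 47 h used, total 153.
The 14 h tied up in cryo-EM session and NMR block and SAXS beamtime is better spent on calorimetry series — total rises to 163 (50 h).
Runner-up cryo-EM session + AFM scan + patch-clamp session + HPLC run tops out at 158.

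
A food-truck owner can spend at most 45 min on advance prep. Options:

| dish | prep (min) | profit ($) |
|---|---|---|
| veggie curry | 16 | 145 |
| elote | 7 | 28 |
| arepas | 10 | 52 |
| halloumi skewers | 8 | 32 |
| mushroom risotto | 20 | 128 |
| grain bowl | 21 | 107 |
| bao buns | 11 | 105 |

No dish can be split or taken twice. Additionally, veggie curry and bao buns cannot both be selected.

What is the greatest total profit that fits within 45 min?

305

By profit per min: bao buns 9.55, veggie curry 9.06, mushroom risotto 6.40, arepas 5.20 lead.
Best packing: veggie curry + halloumi skewers + mushroom risotto — 44 min, 305 total.
The closest alternative, veggie curry + elote + mushroom risotto, reaches only 301.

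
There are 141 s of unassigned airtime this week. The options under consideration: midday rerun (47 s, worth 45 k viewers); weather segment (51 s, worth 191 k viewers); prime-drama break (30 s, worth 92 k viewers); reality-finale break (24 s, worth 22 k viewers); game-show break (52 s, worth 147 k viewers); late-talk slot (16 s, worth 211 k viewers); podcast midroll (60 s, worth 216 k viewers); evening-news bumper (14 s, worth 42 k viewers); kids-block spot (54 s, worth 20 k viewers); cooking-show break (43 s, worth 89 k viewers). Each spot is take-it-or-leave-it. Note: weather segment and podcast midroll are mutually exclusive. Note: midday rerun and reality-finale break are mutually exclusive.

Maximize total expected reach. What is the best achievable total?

591

Taking weather segment + game-show break + late-talk slot + evening-news bumper: 133 s used, 591 in expected reach.
An exhaustive check of the 1024 subsets confirms 591.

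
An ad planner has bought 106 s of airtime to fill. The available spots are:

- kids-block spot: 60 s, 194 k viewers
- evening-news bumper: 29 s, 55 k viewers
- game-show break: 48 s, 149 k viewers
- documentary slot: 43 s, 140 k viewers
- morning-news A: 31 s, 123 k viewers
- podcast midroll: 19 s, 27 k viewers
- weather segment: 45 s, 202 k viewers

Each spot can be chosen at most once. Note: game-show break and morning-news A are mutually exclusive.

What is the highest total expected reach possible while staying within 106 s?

396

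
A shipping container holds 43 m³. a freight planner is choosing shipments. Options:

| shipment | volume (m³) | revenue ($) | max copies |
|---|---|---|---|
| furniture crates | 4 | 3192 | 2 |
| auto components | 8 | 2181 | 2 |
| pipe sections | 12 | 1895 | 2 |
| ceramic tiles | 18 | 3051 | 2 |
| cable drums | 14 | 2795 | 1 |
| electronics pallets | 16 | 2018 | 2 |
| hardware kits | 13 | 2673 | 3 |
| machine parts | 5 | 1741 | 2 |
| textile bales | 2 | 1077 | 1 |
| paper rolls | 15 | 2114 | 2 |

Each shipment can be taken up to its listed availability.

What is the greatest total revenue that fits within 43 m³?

15919

By revenue per m³: furniture crates 798.00, textile bales 538.50, machine parts 348.20, auto components 272.62 lead.
Filling by ratio: 2×furniture crates + 2×auto components + 2×machine parts + textile bales for 15305, with 7 m³ left unused.
Dropping auto components frees 8 m³; slotting in cable drums (14 m³) lifts the total to 15919 at 42 m³.
Nothing else within 43 m³ beats 15919.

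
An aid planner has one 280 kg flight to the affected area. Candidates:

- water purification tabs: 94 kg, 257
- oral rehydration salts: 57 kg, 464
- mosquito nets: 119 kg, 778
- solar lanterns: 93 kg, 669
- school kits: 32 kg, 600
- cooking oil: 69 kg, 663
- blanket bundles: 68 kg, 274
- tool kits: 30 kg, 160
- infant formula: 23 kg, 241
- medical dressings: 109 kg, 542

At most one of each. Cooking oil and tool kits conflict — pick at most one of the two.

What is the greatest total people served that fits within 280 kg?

2637

Oral rehydration salts + solar lanterns + school kits + cooking oil + infant formula uses 274 of the 280 kg and totals 2637.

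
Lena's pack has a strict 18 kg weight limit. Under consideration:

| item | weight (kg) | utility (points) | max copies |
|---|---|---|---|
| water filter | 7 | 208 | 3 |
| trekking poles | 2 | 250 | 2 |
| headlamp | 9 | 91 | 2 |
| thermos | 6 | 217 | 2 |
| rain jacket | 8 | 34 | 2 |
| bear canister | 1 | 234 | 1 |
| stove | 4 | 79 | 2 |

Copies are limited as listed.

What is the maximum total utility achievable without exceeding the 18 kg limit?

By utility per kg: bear canister 234.00, trekking poles 125.00, thermos 36.17, water filter 29.71 lead.
Taking 2×trekking poles + 2×thermos + bear canister: 17 kg used, 1168 in utility.
No other feasible combination exceeds 1168.

1168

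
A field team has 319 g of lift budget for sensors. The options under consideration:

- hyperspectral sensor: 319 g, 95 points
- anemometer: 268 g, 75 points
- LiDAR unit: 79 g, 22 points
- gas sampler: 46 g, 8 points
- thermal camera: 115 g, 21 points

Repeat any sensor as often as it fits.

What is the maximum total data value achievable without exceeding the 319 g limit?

95

Density check — hyperspectral sensor 0.30, anemometer 0.28, LiDAR unit 0.28 are the best per g.
The ratio ordering already packs tightly: hyperspectral sensor, 319 g, 95.
Nothing else within 319 g beats 95.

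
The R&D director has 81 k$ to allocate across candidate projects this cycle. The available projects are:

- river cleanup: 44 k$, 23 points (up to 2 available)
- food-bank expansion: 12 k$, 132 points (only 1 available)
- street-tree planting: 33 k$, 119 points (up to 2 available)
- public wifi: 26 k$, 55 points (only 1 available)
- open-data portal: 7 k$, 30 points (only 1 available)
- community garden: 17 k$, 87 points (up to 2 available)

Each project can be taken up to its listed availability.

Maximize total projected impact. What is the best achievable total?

Density check — food-bank expansion 11.00, community garden 5.12, open-data portal 4.29 are the best per k$.
The ratio heuristic lands on food-bank expansion + public wifi + open-data portal + 2×community garden (391) but leaves 2 k$ idle.
Dropping public wifi and open-data portal frees 33 k$; slotting in street-tree planting (33 k$) lifts the total to 425 at 79 k$.
No other feasible combination exceeds 425.

425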